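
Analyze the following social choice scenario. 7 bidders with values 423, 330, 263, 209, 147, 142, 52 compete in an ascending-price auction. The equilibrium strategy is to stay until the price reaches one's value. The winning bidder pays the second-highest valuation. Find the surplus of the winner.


Step 1: Identify the highest value: 423
Step 2: Identify the second-highest value: 330
Step 3: The final price = second-highest value = 330
Step 4: Surplus = 423 - 330 = 93

93


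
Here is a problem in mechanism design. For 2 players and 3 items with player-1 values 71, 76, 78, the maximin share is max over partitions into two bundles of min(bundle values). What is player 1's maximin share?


Step 1: Item values = 71, 76, 78
Step 2: Enumerate all 2-bundle partitions and take the smaller bundle:
  Partition 1: {71} vs {76,78} -> bundles 71, 154; min = 71
  Partition 2: {76} vs {71,78} -> bundles 76, 149; min = 76
  Partition 3: {78} vs {71,76} -> bundles 78, 147; min = 78
Step 3: MMS = max(71, 76, 78) = 78

78


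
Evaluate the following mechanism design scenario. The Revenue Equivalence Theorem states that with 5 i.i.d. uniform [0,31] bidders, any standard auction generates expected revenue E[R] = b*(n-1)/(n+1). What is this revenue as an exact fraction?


Step 1: By Revenue Equivalence, expected revenue = b*(n-1)/(n+1)
Step 2: Substituting n = 5, b = 31
Step 3: Revenue = 31*(5-1)/(5+1) = 31*4/6
Step 4: Revenue = 124/6 = 62/3

62/3


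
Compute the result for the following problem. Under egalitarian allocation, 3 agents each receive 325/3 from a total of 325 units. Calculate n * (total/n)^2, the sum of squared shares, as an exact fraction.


Step 1: Each agent's share = 325/3
Step 2: Square of each share = (325/3)^2 = 105625/9
Step 3: Sum of squares = 3 * 105625/9 = 105625/3

105625/3


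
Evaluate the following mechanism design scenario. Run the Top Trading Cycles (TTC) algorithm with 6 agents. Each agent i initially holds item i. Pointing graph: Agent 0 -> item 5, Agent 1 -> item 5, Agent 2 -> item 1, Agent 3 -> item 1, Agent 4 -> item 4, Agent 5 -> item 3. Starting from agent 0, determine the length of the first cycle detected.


Step 1: Trace the pointer graph from agent 0: 0 -> 5 -> 3 -> 1 -> 5
Step 2: A cycle is detected when we revisit agent 5
Step 3: The cycle is: 5 -> 3 -> 1 -> 5
Step 4: Cycle length = 3

3


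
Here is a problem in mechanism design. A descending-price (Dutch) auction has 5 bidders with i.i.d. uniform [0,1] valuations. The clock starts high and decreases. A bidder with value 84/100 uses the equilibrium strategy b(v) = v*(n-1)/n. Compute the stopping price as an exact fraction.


Step 1: Dutch auctions are strategically equivalent to first-price auctions
Step 2: The equilibrium bid is b(v) = v*(n-1)/n
Step 3: b = 21/25 * 4/5
Step 4: b = 84/125

84/125


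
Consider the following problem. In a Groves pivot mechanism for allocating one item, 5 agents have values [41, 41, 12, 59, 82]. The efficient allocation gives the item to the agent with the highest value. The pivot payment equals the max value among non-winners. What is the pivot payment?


Step 1: The efficient winner is agent 4 with value 82
Step 2: Other agents' values: [41, 41, 12, 59]
Step 3: Pivot payment = max(others) = 59
Step 4: The winner pays 59

59


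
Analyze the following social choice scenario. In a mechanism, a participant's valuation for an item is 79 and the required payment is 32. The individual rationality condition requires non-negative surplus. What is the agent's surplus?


Step 1: Surplus = value - payment = 79 - 32 = 47
Step 2: IR is satisfied (surplus >= 0)

47


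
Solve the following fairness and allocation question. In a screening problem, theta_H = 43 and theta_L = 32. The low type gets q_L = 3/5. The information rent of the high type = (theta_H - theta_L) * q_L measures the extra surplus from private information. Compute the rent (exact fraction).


Step 1: theta_H - theta_L = 43 - 32 = 11
Step 2: Information rent = (theta_H - theta_L) * q_L
Step 3: = 11 * 3/5
Step 4: = 33/5

33/5


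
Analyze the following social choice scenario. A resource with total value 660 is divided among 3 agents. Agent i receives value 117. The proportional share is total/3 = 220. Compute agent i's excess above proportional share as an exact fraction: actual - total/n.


Step 1: Proportional share = 660/3 = 220
Step 2: Agent's actual allocation = 117
Step 3: Excess = 117 - 220 = -103

-103


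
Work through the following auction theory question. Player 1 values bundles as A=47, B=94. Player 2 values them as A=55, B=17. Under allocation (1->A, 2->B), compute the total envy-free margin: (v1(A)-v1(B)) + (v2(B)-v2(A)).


Step 1: Player 1's margin = v1(A) - v1(B) = 47 - 94 = -47
Step 2: Player 2's margin = v2(B) - v2(A) = 17 - 55 = -38
Step 3: Total margin = -47 + -38 = -85

-85


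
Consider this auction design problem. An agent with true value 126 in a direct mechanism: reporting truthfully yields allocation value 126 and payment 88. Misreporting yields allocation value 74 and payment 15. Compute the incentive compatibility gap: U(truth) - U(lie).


Step 1: U(truth) = value - payment = 126 - 88 = 38
Step 2: U(lie) = allocation - payment = 74 - 15 = 59
Step 3: IC gap = 38 - 59 = -21

-21


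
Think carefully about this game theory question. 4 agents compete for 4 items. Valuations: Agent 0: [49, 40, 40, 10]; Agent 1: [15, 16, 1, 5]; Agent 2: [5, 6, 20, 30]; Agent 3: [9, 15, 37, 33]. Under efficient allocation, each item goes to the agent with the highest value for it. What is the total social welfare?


Step 1: For each item, find the maximum value among all agents.
Step 2: Item 0 -> Agent 0 (value 49)
Step 3: Item 1 -> Agent 0 (value 40)
Step 4: Item 2 -> Agent 0 (value 40)
Step 5: Item 3 -> Agent 3 (value 33)
Step 6: Total welfare = 49 + 40 + 40 + 33 = 162

162


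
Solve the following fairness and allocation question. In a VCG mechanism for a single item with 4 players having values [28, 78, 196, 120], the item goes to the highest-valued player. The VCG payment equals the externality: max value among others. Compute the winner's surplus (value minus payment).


Step 1: The winner is the agent with the highest value: agent 2 with value 196
Step 2: Values of other agents: [28, 78, 120]
Step 3: VCG payment = max of others' values = 120
Step 4: Surplus = 196 - 120 = 76

76


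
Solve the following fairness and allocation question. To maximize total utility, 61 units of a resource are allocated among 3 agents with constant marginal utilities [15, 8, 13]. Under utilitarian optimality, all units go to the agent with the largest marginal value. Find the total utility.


Step 1: The marginal utilities are [15, 8, 13]
Step 2: The highest marginal utility is 15
Step 3: All 61 units go to that agent
Step 4: Total utility = 15 * 61 = 915

915


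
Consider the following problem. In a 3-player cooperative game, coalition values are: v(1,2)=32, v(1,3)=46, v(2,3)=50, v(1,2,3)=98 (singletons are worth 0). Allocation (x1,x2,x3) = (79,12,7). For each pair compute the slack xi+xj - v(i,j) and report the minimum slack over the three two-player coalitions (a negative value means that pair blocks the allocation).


Step 1: Slack for coalition (1,2): x1+x2 - v12 = 91 - 32 = 59
Step 2: Slack for coalition (1,3): x1+x3 - v13 = 86 - 46 = 40
Step 3: Slack for coalition (2,3): x2+x3 - v23 = 19 - 50 = -31
Step 4: Minimum slack = min(59, 40, -31) = -31, attained by (2,3); coalition (2,3) can block (slack < 0), so the allocation is not in the core

-31


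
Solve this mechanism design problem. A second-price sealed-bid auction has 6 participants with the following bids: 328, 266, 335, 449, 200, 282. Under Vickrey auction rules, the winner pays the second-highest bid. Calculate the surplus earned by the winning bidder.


Step 1: Sort bids in descending order: 449, 335, 328, 282, 266, 200
Step 2: The winning bid is the highest: 449
Step 3: The payment equals the second-highest bid: 335
Step 4: Surplus = winner's bid - payment = 449 - 335 = 114

114


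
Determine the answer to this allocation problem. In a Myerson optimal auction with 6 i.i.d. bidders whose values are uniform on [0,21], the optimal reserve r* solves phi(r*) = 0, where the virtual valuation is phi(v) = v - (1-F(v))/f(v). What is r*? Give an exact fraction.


Step 1: For U[0,21], F(v) = v/21 and f(v) = 1/21
Step 2: phi(v) = v - (1 - v/21)/(1/21) = v - (21 - v) = 2v - 21
Step 3: Set phi(r*) = 0: 2r* - 21 = 0
Step 4: r* = 21/2 (the number of bidders n = 6 does not enter)

21/2


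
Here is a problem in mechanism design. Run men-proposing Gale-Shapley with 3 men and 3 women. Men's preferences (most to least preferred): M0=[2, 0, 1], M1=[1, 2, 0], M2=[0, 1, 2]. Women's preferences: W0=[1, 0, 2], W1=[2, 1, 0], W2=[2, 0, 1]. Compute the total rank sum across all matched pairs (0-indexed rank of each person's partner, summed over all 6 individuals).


Step 1: Run Gale-Shapley (men propose, women hold best offer):
  M0 proposes to W2; she accepts
  M1 proposes to W1; she accepts
  M2 proposes to W0; she accepts
Step 2: Final matching: W0-M2, W1-M1, W2-M0
Step 3: 0-indexed ranks (man's rank of his match, then woman's): 0 + 2 + 0 + 1 + 0 + 1
Step 4: Total rank sum = 4

4


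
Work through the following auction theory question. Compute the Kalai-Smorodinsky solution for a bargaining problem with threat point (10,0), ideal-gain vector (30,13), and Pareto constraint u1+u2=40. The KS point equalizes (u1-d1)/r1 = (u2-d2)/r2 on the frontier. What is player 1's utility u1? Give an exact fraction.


Step 1: At the KS point, (u1-d1)/r1 = (u2-d2)/r2 = t and u1+u2 = 40
Step 2: u1 = d1 + r1*t and u2 = d2 + r2*t, so (d1 + r1*t) + (d2 + r2*t) = 40
Step 3: t = (40 - 10 - 0)/(30 + 13) = 30/43
Step 4: u1 = d1 + r1*t = 10 + 30 * 30/43 = 1330/43
Step 5: (Check: u2 = d2 + r2*t = 390/43; u1+u2 = 1330/43 + 390/43 = 40, on the frontier.)

1330/43


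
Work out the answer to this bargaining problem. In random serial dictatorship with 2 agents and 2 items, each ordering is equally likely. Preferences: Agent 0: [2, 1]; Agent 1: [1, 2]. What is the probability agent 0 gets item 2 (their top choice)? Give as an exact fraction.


Step 1: Agent 0 wants item 2
Step 2: There are 2 possible orderings of agents
Step 3: In 2 orderings, agent 0 gets item 2
Step 4: Probability = 2/2 = 1

1


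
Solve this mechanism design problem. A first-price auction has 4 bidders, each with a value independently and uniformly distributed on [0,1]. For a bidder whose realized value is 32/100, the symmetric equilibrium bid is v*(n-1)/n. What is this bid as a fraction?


Step 1: The symmetric BNE bidding function is b(v) = v * (n-1) / n
Step 2: Substitute v = 8/25 and n = 4
Step 3: b = 8/25 * 3/4
Step 4: b = 6/25

6/25


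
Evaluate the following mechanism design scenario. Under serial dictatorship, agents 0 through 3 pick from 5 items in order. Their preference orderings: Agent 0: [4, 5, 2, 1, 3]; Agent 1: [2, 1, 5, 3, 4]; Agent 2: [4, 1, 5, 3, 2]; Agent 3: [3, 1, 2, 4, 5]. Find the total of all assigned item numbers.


Step 1: Agent 0 picks item 4
Step 2: Agent 1 picks item 2
Step 3: Agent 2 picks item 1
Step 4: Agent 3 picks item 3
Step 5: Sum = 4 + 2 + 1 + 3 = 10

10


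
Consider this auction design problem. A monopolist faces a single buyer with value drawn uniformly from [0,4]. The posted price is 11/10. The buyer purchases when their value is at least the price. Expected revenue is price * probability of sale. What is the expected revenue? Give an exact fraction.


Step 1: Posted price r = 11/10, value support [0,4]
Step 2: P(v >= r) = (4 - 11/10)/4 = 29/40
Step 3: Expected revenue = r * P(v >= r) = 11/10 * 29/40
Step 4: Revenue = 319/400

319/400


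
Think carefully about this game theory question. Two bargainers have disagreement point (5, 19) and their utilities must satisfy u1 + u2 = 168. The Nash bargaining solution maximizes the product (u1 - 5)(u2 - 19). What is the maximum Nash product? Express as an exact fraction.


Step 1: The Nash solution splits surplus symmetrically above the disagreement point
Step 2: u1 = (total + d1 - d2)/2 = (168 + 5 - 19)/2 = 77
Step 3: u2 = (total - d1 + d2)/2 = (168 - 5 + 19)/2 = 91
Step 4: Nash product = (77 - 5) * (91 - 19)
Step 5: = 72 * 72 = 5184

5184


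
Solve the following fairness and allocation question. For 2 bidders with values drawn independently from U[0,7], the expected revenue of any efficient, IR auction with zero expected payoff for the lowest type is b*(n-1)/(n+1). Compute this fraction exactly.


Step 1: By Revenue Equivalence, expected revenue = b*(n-1)/(n+1)
Step 2: Substituting n = 2, b = 7
Step 3: Revenue = 7*(2-1)/(2+1) = 7*1/3
Step 4: Revenue = 7/3

7/3


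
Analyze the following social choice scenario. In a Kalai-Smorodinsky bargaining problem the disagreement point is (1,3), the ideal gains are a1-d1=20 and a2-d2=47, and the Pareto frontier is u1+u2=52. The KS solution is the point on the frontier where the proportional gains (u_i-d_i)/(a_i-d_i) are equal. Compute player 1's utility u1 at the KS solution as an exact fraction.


Step 1: At the KS point, (u1-d1)/r1 = (u2-d2)/r2 = t and u1+u2 = 52
Step 2: u1 = d1 + r1*t and u2 = d2 + r2*t, so (d1 + r1*t) + (d2 + r2*t) = 52
Step 3: t = (52 - 1 - 3)/(20 + 47) = 48/67
Step 4: u1 = d1 + r1*t = 1 + 20 * 48/67 = 1027/67
Step 5: (Check: u2 = d2 + r2*t = 2457/67; u1+u2 = 1027/67 + 2457/67 = 52, on the frontier.)

1027/67


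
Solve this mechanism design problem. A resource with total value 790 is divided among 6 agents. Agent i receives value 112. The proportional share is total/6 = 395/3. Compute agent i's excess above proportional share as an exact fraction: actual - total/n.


Step 1: Proportional share = 790/6 = 395/3
Step 2: Agent's actual allocation = 112
Step 3: Excess = 112 - 395/3 = -59/3

-59/3


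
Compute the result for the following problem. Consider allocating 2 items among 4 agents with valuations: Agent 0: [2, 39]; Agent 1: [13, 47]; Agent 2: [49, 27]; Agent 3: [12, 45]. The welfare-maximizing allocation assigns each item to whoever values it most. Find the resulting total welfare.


Step 1: For each item, find the maximum value among all agents.
Step 2: Item 0 -> Agent 2 (value 49)
Step 3: Item 1 -> Agent 1 (value 47)
Step 4: Total welfare = 49 + 47 = 96

96


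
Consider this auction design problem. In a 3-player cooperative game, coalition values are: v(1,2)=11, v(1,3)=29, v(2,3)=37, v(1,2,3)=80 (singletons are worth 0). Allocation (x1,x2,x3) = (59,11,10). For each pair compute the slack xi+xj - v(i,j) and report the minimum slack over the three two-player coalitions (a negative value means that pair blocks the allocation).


Step 1: Slack for coalition (1,2): x1+x2 - v12 = 70 - 11 = 59
Step 2: Slack for coalition (1,3): x1+x3 - v13 = 69 - 29 = 40
Step 3: Slack for coalition (2,3): x2+x3 - v23 = 21 - 37 = -16
Step 4: Minimum slack = min(59, 40, -16) = -16, attained by (2,3); coalition (2,3) can block (slack < 0), so the allocation is not in the core

-16


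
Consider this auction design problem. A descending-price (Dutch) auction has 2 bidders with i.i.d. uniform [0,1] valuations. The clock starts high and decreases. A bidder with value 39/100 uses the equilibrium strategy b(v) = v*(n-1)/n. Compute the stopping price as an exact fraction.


Step 1: Dutch auctions are strategically equivalent to first-price auctions
Step 2: The equilibrium bid is b(v) = v*(n-1)/n
Step 3: b = 39/100 * 1/2
Step 4: b = 39/200

39/200


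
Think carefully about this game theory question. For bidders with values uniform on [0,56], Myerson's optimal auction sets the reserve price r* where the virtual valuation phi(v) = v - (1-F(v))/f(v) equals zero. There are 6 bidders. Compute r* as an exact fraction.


Step 1: For U[0,56], F(v) = v/56 and f(v) = 1/56
Step 2: phi(v) = v - (1 - v/56)/(1/56) = v - (56 - v) = 2v - 56
Step 3: Set phi(r*) = 0: 2r* - 56 = 0
Step 4: r* = 56/2 = 28 (the number of bidders n = 6 does not enter)

28


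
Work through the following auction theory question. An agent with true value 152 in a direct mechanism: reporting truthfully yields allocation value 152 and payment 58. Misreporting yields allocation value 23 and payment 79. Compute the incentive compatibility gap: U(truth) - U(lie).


Step 1: U(truth) = value - payment = 152 - 58 = 94
Step 2: U(lie) = allocation - payment = 23 - 79 = -56
Step 3: IC gap = 94 - (-56) = 150

150


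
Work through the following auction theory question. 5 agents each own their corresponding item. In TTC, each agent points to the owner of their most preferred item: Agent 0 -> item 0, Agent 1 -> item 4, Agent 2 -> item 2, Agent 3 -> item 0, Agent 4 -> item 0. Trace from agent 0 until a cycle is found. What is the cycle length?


Step 1: Trace the pointer graph from agent 0: 0 -> 0
Step 2: A cycle is detected when we revisit agent 0
Step 3: The cycle is: 0 -> 0
Step 4: Cycle length = 1

1


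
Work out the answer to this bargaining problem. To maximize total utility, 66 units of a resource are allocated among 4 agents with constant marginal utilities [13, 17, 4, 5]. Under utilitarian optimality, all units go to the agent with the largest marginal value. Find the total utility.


Step 1: The marginal utilities are [13, 17, 4, 5]
Step 2: The highest marginal utility is 17
Step 3: All 66 units go to that agent
Step 4: Total utility = 17 * 66 = 1122

1122


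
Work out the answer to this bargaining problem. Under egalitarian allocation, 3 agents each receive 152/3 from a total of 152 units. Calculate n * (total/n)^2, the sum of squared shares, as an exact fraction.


Step 1: Each agent's share = 152/3
Step 2: Square of each share = (152/3)^2 = 23104/9
Step 3: Sum of squares = 3 * 23104/9 = 23104/3

23104/3


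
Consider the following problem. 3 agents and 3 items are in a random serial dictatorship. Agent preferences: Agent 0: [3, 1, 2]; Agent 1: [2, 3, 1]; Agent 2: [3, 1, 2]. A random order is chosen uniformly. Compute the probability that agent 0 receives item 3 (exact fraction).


Step 1: Agent 0 wants item 3
Step 2: There are 6 possible orderings of agents
Step 3: In 3 orderings, agent 0 gets item 3
Step 4: Probability = 3/6 = 1/2

1/2


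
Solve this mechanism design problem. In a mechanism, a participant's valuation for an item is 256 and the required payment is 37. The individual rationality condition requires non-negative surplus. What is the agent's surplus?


Step 1: Surplus = value - payment = 256 - 37 = 219
Step 2: IR is satisfied (surplus >= 0)

219


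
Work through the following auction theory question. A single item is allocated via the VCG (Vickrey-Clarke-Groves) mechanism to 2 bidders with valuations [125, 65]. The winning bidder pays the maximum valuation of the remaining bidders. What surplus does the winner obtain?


Step 1: The winner is the agent with the highest value: agent 0 with value 125
Step 2: Values of other agents: [65]
Step 3: VCG payment = max of others' values = 65
Step 4: Surplus = 125 - 65 = 60

60


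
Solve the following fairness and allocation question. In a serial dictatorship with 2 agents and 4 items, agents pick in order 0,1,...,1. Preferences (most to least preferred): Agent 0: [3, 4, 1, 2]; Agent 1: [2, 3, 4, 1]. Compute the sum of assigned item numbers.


Step 1: Agent 0 picks item 3
Step 2: Agent 1 picks item 2
Step 3: Sum = 3 + 2 = 5

5


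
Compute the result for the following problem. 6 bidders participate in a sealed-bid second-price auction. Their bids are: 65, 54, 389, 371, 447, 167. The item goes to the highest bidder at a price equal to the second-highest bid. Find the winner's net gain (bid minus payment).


Step 1: Sort bids in descending order: 447, 389, 371, 167, 65, 54
Step 2: The winning bid is the highest: 447
Step 3: The payment equals the second-highest bid: 389
Step 4: Surplus = winner's bid - payment = 447 - 389 = 58

58


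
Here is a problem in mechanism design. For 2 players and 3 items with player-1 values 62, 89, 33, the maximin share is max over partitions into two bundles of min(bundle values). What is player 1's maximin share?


Step 1: Item values = 62, 89, 33
Step 2: Enumerate all 2-bundle partitions and take the smaller bundle:
  Partition 1: {62} vs {89,33} -> bundles 62, 122; min = 62
  Partition 2: {89} vs {62,33} -> bundles 89, 95; min = 89
  Partition 3: {33} vs {62,89} -> bundles 33, 151; min = 33
Step 3: MMS = max(62, 89, 33) = 89

89


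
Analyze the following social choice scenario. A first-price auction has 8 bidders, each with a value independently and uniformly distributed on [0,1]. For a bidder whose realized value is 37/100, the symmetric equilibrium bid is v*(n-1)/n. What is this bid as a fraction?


Step 1: The symmetric BNE bidding function is b(v) = v * (n-1) / n
Step 2: Substitute v = 37/100 and n = 8
Step 3: b = 37/100 * 7/8
Step 4: b = 259/800

259/800


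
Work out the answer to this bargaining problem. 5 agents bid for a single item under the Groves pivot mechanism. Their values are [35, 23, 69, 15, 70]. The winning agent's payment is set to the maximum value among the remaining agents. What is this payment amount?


Step 1: The efficient winner is agent 4 with value 70
Step 2: Other agents' values: [35, 23, 69, 15]
Step 3: Pivot payment = max(others) = 69
Step 4: The winner pays 69

69


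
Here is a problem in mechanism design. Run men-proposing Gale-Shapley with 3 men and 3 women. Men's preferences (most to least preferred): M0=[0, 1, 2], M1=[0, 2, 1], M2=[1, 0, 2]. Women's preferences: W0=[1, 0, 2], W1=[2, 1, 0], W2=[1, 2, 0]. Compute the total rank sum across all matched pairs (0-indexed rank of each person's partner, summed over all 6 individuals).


Step 1: Run Gale-Shapley (men propose, women hold best offer):
  M0 proposes to W0; she accepts
  M1 proposes to W0; she switches from M0
  M2 proposes to W1; she accepts
  M0 proposes to W1; rejected
  M0 proposes to W2; she accepts
Step 2: Final matching: W0-M1, W1-M2, W2-M0
Step 3: 0-indexed ranks (man's rank of his match, then woman's): 0 + 0 + 0 + 0 + 2 + 2
Step 4: Total rank sum = 4

4


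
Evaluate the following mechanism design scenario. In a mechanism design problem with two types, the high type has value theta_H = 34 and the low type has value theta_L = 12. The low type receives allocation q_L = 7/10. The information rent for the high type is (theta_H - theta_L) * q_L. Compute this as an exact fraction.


Step 1: theta_H - theta_L = 34 - 12 = 22
Step 2: Information rent = (theta_H - theta_L) * q_L
Step 3: = 22 * 7/10
Step 4: = 77/5

77/5


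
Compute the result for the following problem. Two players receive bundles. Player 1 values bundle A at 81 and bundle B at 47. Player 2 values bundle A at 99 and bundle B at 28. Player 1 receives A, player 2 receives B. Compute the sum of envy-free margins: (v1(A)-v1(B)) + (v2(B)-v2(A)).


Step 1: Player 1's margin = v1(A) - v1(B) = 81 - 47 = 34
Step 2: Player 2's margin = v2(B) - v2(A) = 28 - 99 = -71
Step 3: Total margin = 34 + -71 = -37

-37


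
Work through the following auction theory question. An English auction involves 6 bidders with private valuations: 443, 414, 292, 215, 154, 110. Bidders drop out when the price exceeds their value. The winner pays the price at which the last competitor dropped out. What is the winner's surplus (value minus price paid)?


Step 1: Identify the highest value: 443
Step 2: Identify the second-highest value: 414
Step 3: The final price = second-highest value = 414
Step 4: Surplus = 443 - 414 = 29

29


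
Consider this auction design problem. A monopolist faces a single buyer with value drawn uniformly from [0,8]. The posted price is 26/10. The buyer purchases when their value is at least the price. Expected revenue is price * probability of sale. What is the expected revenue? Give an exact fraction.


Step 1: Posted price r = 13/5, value support [0,8]
Step 2: P(v >= r) = (8 - 13/5)/8 = 27/40
Step 3: Expected revenue = r * P(v >= r) = 13/5 * 27/40
Step 4: Revenue = 351/200

351/200


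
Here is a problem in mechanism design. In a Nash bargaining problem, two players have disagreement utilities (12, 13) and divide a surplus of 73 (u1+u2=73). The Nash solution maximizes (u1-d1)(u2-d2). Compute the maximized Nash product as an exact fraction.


Step 1: The Nash solution splits surplus symmetrically above the disagreement point
Step 2: u1 = (total + d1 - d2)/2 = (73 + 12 - 13)/2 = 36
Step 3: u2 = (total - d1 + d2)/2 = (73 - 12 + 13)/2 = 37
Step 4: Nash product = (36 - 12) * (37 - 13)
Step 5: = 24 * 24 = 576

576


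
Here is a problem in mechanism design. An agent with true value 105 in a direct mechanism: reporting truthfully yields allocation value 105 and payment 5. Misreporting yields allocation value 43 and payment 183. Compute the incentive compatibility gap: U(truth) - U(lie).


Step 1: U(truth) = value - payment = 105 - 5 = 100
Step 2: U(lie) = allocation - payment = 43 - 183 = -140
Step 3: IC gap = 100 - (-140) = 240

240


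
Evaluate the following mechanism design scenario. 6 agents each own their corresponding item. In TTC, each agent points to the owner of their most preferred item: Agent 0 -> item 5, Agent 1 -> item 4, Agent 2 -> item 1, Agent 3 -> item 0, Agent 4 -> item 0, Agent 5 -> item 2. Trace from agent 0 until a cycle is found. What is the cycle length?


Step 1: Trace the pointer graph from agent 0: 0 -> 5 -> 2 -> 1 -> 4 -> 0
Step 2: A cycle is detected when we revisit agent 0
Step 3: The cycle is: 0 -> 5 -> 2 -> 1 -> 4 -> 0
Step 4: Cycle length = 5

5


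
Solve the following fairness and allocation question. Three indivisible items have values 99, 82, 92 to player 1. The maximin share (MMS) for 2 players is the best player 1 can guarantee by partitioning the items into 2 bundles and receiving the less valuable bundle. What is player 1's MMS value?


Step 1: Item values = 99, 82, 92
Step 2: Enumerate all 2-bundle partitions and take the smaller bundle:
  Partition 1: {99} vs {82,92} -> bundles 99, 174; min = 99
  Partition 2: {82} vs {99,92} -> bundles 82, 191; min = 82
  Partition 3: {92} vs {99,82} -> bundles 92, 181; min = 92
Step 3: MMS = max(99, 82, 92) = 99

99


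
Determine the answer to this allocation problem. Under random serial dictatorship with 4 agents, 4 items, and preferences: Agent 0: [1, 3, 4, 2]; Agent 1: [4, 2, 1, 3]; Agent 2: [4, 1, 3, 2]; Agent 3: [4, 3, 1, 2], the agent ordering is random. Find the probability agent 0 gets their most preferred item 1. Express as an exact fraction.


Step 1: Agent 0 wants item 1
Step 2: There are 24 possible orderings of agents
Step 3: In 18 orderings, agent 0 gets item 1
Step 4: Probability = 18/24 = 3/4

3/4


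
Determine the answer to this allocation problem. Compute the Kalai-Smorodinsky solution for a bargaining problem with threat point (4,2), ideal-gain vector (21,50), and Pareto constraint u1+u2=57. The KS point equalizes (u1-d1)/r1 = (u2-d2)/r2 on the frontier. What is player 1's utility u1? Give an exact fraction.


Step 1: At the KS point, (u1-d1)/r1 = (u2-d2)/r2 = t and u1+u2 = 57
Step 2: u1 = d1 + r1*t and u2 = d2 + r2*t, so (d1 + r1*t) + (d2 + r2*t) = 57
Step 3: t = (57 - 4 - 2)/(21 + 50) = 51/71
Step 4: u1 = d1 + r1*t = 4 + 21 * 51/71 = 1355/71
Step 5: (Check: u2 = d2 + r2*t = 2692/71; u1+u2 = 1355/71 + 2692/71 = 57, on the frontier.)

1355/71


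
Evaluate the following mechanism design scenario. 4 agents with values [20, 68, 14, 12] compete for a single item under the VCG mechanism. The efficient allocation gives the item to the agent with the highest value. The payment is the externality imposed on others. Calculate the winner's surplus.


Step 1: The winner is the agent with the highest value: agent 1 with value 68
Step 2: Values of other agents: [20, 14, 12]
Step 3: VCG payment = max of others' values = 20
Step 4: Surplus = 68 - 20 = 48

48


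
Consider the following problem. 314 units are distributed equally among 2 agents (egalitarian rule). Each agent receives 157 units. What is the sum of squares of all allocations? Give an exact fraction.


Step 1: Each agent's share = 314/2 = 157
Step 2: Square of each share = (157)^2 = 24649
Step 3: Sum of squares = 2 * 24649 = 49298

49298


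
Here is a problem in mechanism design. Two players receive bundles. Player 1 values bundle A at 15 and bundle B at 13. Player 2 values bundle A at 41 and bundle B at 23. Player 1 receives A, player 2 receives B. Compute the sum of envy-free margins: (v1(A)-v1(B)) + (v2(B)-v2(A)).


Step 1: Player 1's margin = v1(A) - v1(B) = 15 - 13 = 2
Step 2: Player 2's margin = v2(B) - v2(A) = 23 - 41 = -18
Step 3: Total margin = 2 + -18 = -16

-16


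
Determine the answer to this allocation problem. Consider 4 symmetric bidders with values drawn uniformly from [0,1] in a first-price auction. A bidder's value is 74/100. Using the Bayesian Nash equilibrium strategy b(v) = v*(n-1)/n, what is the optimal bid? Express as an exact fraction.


Step 1: The symmetric BNE bidding function is b(v) = v * (n-1) / n
Step 2: Substitute v = 37/50 and n = 4
Step 3: b = 37/50 * 3/4
Step 4: b = 111/200

111/200


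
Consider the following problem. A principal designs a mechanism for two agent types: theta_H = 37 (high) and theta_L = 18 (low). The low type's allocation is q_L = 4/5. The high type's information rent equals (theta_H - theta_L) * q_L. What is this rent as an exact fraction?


Step 1: theta_H - theta_L = 37 - 18 = 19
Step 2: Information rent = (theta_H - theta_L) * q_L
Step 3: = 19 * 4/5
Step 4: = 76/5

76/5


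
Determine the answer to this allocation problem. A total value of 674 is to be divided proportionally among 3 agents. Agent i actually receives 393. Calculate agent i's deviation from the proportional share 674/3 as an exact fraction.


Step 1: Proportional share = 674/3
Step 2: Agent's actual allocation = 393
Step 3: Excess = 393 - 674/3 = 505/3

505/3


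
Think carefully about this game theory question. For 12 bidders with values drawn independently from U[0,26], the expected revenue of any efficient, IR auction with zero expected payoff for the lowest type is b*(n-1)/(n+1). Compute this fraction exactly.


Step 1: By Revenue Equivalence, expected revenue = b*(n-1)/(n+1)
Step 2: Substituting n = 12, b = 26
Step 3: Revenue = 26*(12-1)/(12+1) = 26*11/13
Step 4: Revenue = 286/13 = 22

22


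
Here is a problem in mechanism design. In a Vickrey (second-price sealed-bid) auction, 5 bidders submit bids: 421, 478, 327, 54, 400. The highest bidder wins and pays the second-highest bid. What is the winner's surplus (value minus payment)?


Step 1: Sort bids in descending order: 478, 421, 400, 327, 54
Step 2: The winning bid is the highest: 478
Step 3: The payment equals the second-highest bid: 421
Step 4: Surplus = winner's bid - payment = 478 - 421 = 57

57


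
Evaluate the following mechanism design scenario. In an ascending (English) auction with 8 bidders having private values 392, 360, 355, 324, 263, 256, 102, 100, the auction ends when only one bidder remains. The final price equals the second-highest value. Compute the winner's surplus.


Step 1: Identify the highest value: 392
Step 2: Identify the second-highest value: 360
Step 3: The final price = second-highest value = 360
Step 4: Surplus = 392 - 360 = 32

32


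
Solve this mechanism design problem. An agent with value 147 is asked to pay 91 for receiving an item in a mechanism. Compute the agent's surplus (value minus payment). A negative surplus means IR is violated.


Step 1: Surplus = value - payment = 147 - 91 = 56
Step 2: IR is satisfied (surplus >= 0)

56


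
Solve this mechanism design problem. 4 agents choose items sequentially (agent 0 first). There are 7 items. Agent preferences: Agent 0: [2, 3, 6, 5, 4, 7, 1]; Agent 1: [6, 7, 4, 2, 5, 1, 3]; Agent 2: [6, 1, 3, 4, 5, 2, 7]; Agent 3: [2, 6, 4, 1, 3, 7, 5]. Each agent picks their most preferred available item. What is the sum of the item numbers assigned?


Step 1: Agent 0 picks item 2
Step 2: Agent 1 picks item 6
Step 3: Agent 2 picks item 1
Step 4: Agent 3 picks item 4
Step 5: Sum = 2 + 6 + 1 + 4 = 13

13


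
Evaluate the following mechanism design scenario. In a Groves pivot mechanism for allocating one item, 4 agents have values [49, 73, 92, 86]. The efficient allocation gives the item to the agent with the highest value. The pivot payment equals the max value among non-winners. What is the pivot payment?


Step 1: The efficient winner is agent 2 with value 92
Step 2: Other agents' values: [49, 73, 86]
Step 3: Pivot payment = max(others) = 86
Step 4: The winner pays 86

86


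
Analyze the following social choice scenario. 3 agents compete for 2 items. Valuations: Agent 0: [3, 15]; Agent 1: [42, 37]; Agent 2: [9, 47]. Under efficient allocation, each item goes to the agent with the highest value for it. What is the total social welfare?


Step 1: For each item, find the maximum value among all agents.
Step 2: Item 0 -> Agent 1 (value 42)
Step 3: Item 1 -> Agent 2 (value 47)
Step 4: Total welfare = 42 + 47 = 89

89


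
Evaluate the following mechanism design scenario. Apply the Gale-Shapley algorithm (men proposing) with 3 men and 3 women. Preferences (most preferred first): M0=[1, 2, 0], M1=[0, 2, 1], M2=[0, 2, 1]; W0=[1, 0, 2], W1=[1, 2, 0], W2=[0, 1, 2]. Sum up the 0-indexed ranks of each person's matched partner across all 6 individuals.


Step 1: Run Gale-Shapley (men propose, women hold best offer):
  M0 proposes to W1; she accepts
  M1 proposes to W0; she accepts
  M2 proposes to W0; rejected
  M2 proposes to W2; she accepts
Step 2: Final matching: W0-M1, W1-M0, W2-M2
Step 3: 0-indexed ranks (man's rank of his match, then woman's): 0 + 0 + 0 + 2 + 1 + 2
Step 4: Total rank sum = 5

5


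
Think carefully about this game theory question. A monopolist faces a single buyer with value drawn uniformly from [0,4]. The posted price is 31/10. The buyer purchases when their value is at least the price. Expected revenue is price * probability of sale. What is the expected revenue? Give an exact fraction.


Step 1: Posted price r = 31/10, value support [0,4]
Step 2: P(v >= r) = (4 - 31/10)/4 = 9/40
Step 3: Expected revenue = r * P(v >= r) = 31/10 * 9/40
Step 4: Revenue = 279/400

279/400


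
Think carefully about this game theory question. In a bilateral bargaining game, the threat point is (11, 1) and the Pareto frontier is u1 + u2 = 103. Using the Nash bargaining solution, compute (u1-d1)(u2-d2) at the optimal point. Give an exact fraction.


Step 1: The Nash solution splits surplus symmetrically above the disagreement point
Step 2: u1 = (total + d1 - d2)/2 = (103 + 11 - 1)/2 = 113/2
Step 3: u2 = (total - d1 + d2)/2 = (103 - 11 + 1)/2 = 93/2
Step 4: Nash product = (113/2 - 11) * (93/2 - 1)
Step 5: = 91/2 * 91/2 = 8281/4

8281/4


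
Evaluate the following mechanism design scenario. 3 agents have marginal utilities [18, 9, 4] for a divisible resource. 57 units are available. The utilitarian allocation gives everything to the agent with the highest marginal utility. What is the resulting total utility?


Step 1: The marginal utilities are [18, 9, 4]
Step 2: The highest marginal utility is 18
Step 3: All 57 units go to that agent
Step 4: Total utility = 18 * 57 = 1026

1026


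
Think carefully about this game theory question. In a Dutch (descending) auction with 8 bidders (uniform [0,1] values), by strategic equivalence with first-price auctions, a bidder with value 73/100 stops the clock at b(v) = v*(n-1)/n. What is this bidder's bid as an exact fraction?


Step 1: Dutch auctions are strategically equivalent to first-price auctions
Step 2: The equilibrium bid is b(v) = v*(n-1)/n
Step 3: b = 73/100 * 7/8
Step 4: b = 511/800

511/800


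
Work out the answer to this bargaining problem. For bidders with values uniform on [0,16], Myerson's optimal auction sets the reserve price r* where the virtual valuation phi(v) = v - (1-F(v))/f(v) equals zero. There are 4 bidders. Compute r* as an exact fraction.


Step 1: For U[0,16], F(v) = v/16 and f(v) = 1/16
Step 2: phi(v) = v - (1 - v/16)/(1/16) = v - (16 - v) = 2v - 16
Step 3: Set phi(r*) = 0: 2r* - 16 = 0
Step 4: r* = 16/2 = 8 (the number of bidders n = 4 does not enter)

8


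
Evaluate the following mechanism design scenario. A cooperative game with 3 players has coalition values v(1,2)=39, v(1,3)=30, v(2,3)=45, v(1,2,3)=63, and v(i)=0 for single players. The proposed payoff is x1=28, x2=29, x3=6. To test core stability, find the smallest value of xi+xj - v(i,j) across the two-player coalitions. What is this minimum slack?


Step 1: Slack for coalition (1,2): x1+x2 - v12 = 57 - 39 = 18
Step 2: Slack for coalition (1,3): x1+x3 - v13 = 34 - 30 = 4
Step 3: Slack for coalition (2,3): x2+x3 - v23 = 35 - 45 = -10
Step 4: Minimum slack = min(18, 4, -10) = -10, attained by (2,3); coalition (2,3) can block (slack < 0), so the allocation is not in the core

-10


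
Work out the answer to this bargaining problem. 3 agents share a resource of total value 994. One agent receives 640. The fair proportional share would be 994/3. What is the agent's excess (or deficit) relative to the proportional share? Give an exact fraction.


Step 1: Proportional share = 994/3
Step 2: Agent's actual allocation = 640
Step 3: Excess = 640 - 994/3 = 926/3

926/3


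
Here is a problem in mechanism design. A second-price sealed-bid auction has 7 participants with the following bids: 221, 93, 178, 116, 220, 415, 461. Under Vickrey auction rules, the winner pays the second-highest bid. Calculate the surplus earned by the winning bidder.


Step 1: Sort bids in descending order: 461, 415, 221, 220, 178, 116, 93
Step 2: The winning bid is the highest: 461
Step 3: The payment equals the second-highest bid: 415
Step 4: Surplus = winner's bid - payment = 461 - 415 = 46

46


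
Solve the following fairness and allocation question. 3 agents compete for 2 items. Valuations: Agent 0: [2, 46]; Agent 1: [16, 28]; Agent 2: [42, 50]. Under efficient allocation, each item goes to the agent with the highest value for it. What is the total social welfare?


Step 1: For each item, find the maximum value among all agents.
Step 2: Item 0 -> Agent 2 (value 42)
Step 3: Item 1 -> Agent 2 (value 50)
Step 4: Total welfare = 42 + 50 = 92

92


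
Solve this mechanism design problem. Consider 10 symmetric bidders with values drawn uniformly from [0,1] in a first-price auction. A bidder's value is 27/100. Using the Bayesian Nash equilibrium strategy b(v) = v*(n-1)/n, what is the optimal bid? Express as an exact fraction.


Step 1: The symmetric BNE bidding function is b(v) = v * (n-1) / n
Step 2: Substitute v = 27/100 and n = 10
Step 3: b = 27/100 * 9/10
Step 4: b = 243/1000

243/1000


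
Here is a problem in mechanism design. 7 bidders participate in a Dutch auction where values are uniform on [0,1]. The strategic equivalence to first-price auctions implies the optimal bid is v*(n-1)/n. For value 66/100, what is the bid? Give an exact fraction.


Step 1: Dutch auctions are strategically equivalent to first-price auctions
Step 2: The equilibrium bid is b(v) = v*(n-1)/n
Step 3: b = 33/50 * 6/7
Step 4: b = 99/175

99/175


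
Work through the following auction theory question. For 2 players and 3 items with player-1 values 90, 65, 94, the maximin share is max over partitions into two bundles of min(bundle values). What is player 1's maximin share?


Step 1: Item values = 90, 65, 94
Step 2: Enumerate all 2-bundle partitions and take the smaller bundle:
  Partition 1: {90} vs {65,94} -> bundles 90, 159; min = 90
  Partition 2: {65} vs {90,94} -> bundles 65, 184; min = 65
  Partition 3: {94} vs {90,65} -> bundles 94, 155; min = 94
Step 3: MMS = max(90, 65, 94) = 94

94


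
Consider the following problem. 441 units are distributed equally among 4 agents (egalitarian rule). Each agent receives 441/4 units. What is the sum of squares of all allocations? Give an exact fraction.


Step 1: Each agent's share = 441/4
Step 2: Square of each share = (441/4)^2 = 194481/16
Step 3: Sum of squares = 4 * 194481/16 = 194481/4

194481/4
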